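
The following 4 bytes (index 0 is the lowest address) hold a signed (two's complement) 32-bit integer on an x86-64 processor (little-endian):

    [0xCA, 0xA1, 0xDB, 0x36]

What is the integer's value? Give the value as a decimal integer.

920363466

In little-endian order the low byte comes first in memory.
Reassemble most-significant byte first: 36 DB A1 CA → 0x36DBA1CA.
0x36DBA1CA = 920363466.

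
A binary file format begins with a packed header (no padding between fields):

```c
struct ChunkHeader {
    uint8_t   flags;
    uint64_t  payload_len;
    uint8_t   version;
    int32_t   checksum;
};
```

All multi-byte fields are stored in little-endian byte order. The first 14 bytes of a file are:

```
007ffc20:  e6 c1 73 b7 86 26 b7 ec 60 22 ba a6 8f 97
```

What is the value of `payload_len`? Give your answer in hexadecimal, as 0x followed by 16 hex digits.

0x60ECB72686B773C1

`payload_len` follows `flags` (1 byte), so it starts at byte offset 1 and occupies 8 bytes.
Bytes at offsets 1..8: C1 73 B7 86 26 B7 EC 60.
Little-endian: lowest address holds the least-significant byte.
Reassemble most-significant byte first: 60 EC B7 26 86 B7 73 C1 → 0x60ECB72686B773C1.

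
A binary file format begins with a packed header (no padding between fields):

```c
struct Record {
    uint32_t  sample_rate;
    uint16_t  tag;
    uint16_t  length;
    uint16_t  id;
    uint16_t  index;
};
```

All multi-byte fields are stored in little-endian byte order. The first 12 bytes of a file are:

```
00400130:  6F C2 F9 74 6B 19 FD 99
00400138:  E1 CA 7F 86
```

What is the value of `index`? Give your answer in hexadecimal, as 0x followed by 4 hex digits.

0x867F

`index` follows `sample_rate` (4 B), `tag` (2 B), `length` (2 B), `id` (2 B), so it starts at offset 4 + 2 + 2 + 2 = 10 and occupies 2 bytes.
Bytes at offsets 10..11: 7F 86.
Little-endian: lowest address holds the least-significant byte.
Reassemble most-significant byte first: 86 7F → 0x867F.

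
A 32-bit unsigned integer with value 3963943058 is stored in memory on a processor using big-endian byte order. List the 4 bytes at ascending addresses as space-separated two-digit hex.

EC 44 F8 92

3963943058 in hexadecimal, padded to 32 bits, is 0xEC44F892.
Split into bytes (most-significant first): EC 44 F8 92.
Big-endian: lowest address holds the most-significant byte.
So the memory order matches the most-significant-first order: EC 44 F8 92.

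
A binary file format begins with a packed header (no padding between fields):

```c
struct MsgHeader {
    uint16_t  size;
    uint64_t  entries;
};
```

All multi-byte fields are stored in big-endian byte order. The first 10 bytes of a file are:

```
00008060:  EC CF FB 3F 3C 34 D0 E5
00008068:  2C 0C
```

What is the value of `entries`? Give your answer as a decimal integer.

18104255224593329164

`entries` follows `size` (2 bytes), so it starts at byte offset 2 and occupies 8 bytes.
Bytes at offsets 2..9: FB 3F 3C 34 D0 E5 2C 0C.
In big-endian order the high byte comes first in memory.
The bytes are already most-significant first: 0xFB3F3C34D0E52C0C.
0xFB3F3C34D0E52C0C = 18104255224593329164.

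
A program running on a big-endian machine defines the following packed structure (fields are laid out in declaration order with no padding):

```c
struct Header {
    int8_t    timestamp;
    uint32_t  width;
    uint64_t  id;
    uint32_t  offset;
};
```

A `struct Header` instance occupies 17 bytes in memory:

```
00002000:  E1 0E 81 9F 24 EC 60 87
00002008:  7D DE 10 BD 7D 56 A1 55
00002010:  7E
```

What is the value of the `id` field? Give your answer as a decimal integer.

17032762765381516669

`id` follows `timestamp` (1 B), `width` (4 B), so it starts at offset 1 + 4 = 5 and occupies 8 bytes.
Bytes at offsets 5..12: EC 60 87 7D DE 10 BD 7D.
In big-endian order the high byte comes first in memory.
The bytes are already most-significant first: 0xEC60877DDE10BD7D.
0xEC60877DDE10BD7D = 17032762765381516669.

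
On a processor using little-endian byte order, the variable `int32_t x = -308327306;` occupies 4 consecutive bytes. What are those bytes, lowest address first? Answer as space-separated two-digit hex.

Two's complement of -308327306 in 32 bits: 308327306 = 0x1260B38A; invert → 0xED9F4C75; add 1 → 0xED9F4C76.
Split into bytes (most-significant first): ED 9F 4C 76.
In little-endian order the low byte comes first in memory.
So at ascending addresses the bytes are 76 4C 9F ED.

76 4C 9F ED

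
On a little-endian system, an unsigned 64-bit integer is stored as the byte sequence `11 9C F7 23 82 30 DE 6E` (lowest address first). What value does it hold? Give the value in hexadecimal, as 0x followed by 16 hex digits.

0x6EDE308223F79C11

In little-endian order the low byte comes first in memory.
Reassemble most-significant byte first: 6E DE 30 82 23 F7 9C 11 → 0x6EDE308223F79C11.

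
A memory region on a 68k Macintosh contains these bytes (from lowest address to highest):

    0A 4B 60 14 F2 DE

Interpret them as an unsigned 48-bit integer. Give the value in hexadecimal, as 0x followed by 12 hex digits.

Big-endian stores the most-significant byte at the lowest address.
The bytes are already most-significant first: 0x0A4B6014F2DE.

0x0A4B6014F2DE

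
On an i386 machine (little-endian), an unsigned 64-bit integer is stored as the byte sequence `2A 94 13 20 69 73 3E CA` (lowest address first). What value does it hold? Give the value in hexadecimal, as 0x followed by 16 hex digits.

0xCA3E73692013942A

Little-endian stores the least-significant byte at the lowest address.
Reassemble most-significant byte first: CA 3E 73 69 20 13 94 2A → 0xCA3E73692013942A.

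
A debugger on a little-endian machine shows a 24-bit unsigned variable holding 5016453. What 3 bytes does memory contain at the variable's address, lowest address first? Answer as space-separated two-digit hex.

85 8B 4C

5016453 in hexadecimal, padded to 24 bits, is 0x4C8B85.
Split into bytes (most-significant first): 4C 8B 85.
Little-endian stores the least-significant byte at the lowest address.
So at ascending addresses the bytes are 85 8B 4C.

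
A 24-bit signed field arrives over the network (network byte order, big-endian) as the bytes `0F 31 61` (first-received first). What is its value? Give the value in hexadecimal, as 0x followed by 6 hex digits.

0x0F3161

Big-endian: lowest address holds the most-significant byte.
The bytes are already most-significant first: 0x0F3161.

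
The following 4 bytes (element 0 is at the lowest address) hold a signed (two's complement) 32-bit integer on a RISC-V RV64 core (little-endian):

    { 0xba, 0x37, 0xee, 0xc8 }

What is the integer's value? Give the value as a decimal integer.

-923912262

In little-endian order the low byte comes first in memory.
Reassemble most-significant byte first: C8 EE 37 BA → 0xC8EE37BA.
Top bit is set, so as a signed 32-bit value this is 0xC8EE37BA − 2^32 = -923912262.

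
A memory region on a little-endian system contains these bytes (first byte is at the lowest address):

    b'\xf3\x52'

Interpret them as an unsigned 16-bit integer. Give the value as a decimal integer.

In little-endian order the low byte comes first in memory.
Reassemble most-significant byte first: 52 F3 → 0x52F3.
0x52F3 = 21235.

21235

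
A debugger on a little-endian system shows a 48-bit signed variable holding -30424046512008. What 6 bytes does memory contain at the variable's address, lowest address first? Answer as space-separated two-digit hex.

Two's complement of -30424046512008 in 48 bits: 30424046512008 = 0x1BABA67C2788; invert → 0xE4545983D877; add 1 → 0xE4545983D878.
Split into bytes (most-significant first): E4 54 59 83 D8 78.
Little-endian stores the least-significant byte at the lowest address.
So at ascending addresses the bytes are 78 D8 83 59 54 E4.

78 D8 83 59 54 E4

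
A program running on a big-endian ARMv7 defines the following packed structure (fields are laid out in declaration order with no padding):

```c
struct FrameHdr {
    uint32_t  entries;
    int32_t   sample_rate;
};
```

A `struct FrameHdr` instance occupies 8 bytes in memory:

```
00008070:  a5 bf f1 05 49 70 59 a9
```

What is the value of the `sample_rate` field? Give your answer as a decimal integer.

`sample_rate` follows `entries` (4 bytes), so it starts at byte offset 4 and occupies 4 bytes.
Bytes at offsets 4..7: 49 70 59 A9.
Big-endian: lowest address holds the most-significant byte.
The bytes are already most-significant first: 0x497059A9.
0x497059A9 = 1232099753.

1232099753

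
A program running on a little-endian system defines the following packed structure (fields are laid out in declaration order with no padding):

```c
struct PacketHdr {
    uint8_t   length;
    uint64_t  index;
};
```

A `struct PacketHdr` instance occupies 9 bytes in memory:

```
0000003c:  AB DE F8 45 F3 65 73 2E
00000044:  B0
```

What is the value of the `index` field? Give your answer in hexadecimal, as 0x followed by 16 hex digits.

`index` follows `length` (1 byte), so it starts at byte offset 1 and occupies 8 bytes.
Bytes at offsets 1..8: DE F8 45 F3 65 73 2E B0.
Little-endian: lowest address holds the least-significant byte.
Reassemble most-significant byte first: B0 2E 73 65 F3 45 F8 DE → 0xB02E7365F345F8DE.

0xB02E7365F345F8DE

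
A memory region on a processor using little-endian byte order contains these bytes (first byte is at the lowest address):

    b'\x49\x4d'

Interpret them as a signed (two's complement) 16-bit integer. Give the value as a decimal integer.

19785

In little-endian order the low byte comes first in memory.
Reassemble most-significant byte first: 4D 49 → 0x4D49.
0x4D49 = 19785.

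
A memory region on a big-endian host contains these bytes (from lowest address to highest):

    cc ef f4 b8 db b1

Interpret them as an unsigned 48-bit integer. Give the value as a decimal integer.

225330975005617

Big-endian: lowest address holds the most-significant byte.
The bytes are already most-significant first: 0xCCEFF4B8DBB1.
0xCCEFF4B8DBB1 = 225330975005617.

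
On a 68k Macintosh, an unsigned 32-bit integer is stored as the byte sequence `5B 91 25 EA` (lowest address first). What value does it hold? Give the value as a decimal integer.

1536239082

Big-endian stores the most-significant byte at the lowest address.
The bytes are already most-significant first: 0x5B9125EA.
0x5B9125EA = 1536239082.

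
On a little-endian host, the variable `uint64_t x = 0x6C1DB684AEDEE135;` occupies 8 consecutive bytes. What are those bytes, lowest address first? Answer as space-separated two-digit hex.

Split into bytes (most-significant first): 6C 1D B6 84 AE DE E1 35.
Little-endian stores the least-significant byte at the lowest address.
So at ascending addresses the bytes are 35 E1 DE AE 84 B6 1D 6C.

35 E1 DE AE 84 B6 1D 6C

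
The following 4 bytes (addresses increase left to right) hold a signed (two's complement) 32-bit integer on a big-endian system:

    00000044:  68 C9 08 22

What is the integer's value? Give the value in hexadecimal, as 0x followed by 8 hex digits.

Big-endian stores the most-significant byte at the lowest address.
The bytes are already most-significant first: 0x68C90822.

0x68C90822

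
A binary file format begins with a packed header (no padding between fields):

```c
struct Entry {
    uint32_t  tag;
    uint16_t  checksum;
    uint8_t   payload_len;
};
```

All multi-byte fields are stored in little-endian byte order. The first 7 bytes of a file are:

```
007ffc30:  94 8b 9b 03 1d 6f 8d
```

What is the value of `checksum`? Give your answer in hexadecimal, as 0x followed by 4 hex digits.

`checksum` follows `tag` (4 bytes), so it starts at byte offset 4 and occupies 2 bytes.
Bytes at offsets 4..5: 1D 6F.
Little-endian: lowest address holds the least-significant byte.
Reassemble most-significant byte first: 6F 1D → 0x6F1D.

0x6F1D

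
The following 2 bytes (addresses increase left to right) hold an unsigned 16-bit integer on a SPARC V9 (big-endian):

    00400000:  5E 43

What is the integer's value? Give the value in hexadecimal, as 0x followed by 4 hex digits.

0x5E43

Big-endian: lowest address holds the most-significant byte.
The bytes are already most-significant first: 0x5E43.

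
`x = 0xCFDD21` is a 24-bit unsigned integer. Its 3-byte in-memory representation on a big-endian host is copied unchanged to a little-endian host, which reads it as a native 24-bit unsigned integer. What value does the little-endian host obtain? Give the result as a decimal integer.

2219471

Stored big-endian, the bytes at ascending addresses are CF DD 21.
Read back as little-endian, the first byte is least significant, giving 0x21DDCF.
0x21DDCF = 2219471.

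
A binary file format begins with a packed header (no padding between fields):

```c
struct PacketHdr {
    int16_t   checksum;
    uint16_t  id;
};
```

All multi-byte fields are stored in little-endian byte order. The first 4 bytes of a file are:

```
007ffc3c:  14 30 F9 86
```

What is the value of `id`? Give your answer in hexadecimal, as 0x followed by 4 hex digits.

`id` follows `checksum` (2 bytes), so it starts at byte offset 2 and occupies 2 bytes.
Bytes at offsets 2..3: F9 86.
In little-endian order the low byte comes first in memory.
Reassemble most-significant byte first: 86 F9 → 0x86F9.

0x86F9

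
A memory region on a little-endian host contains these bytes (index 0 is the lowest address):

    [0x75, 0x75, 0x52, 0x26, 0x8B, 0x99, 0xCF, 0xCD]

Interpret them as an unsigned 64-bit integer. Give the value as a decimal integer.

14830240920876774773

Little-endian stores the least-significant byte at the lowest address.
Reassemble most-significant byte first: CD CF 99 8B 26 52 75 75 → 0xCDCF998B26527575.
0xCDCF998B26527575 = 14830240920876774773.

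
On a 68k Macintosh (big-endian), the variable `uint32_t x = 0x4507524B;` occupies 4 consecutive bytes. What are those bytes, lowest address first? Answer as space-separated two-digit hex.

45 07 52 4B

Split into bytes (most-significant first): 45 07 52 4B.
In big-endian order the high byte comes first in memory.
So the memory order matches the most-significant-first order: 45 07 52 4B.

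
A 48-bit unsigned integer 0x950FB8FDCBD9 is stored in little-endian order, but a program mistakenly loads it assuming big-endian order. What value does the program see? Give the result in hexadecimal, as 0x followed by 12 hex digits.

Stored little-endian, the bytes at ascending addresses are D9 CB FD B8 0F 95.
Read back as big-endian, the last byte is least significant, giving 0xD9CBFDB80F95.

0xD9CBFDB80F95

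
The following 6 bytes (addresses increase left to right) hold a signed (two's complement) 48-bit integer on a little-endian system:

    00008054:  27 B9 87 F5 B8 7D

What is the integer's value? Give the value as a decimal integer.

Little-endian: lowest address holds the least-significant byte.
Reassemble most-significant byte first: 7D B8 F5 87 B9 27 → 0x7DB8F587B927.
0x7DB8F587B927 = 138233346767143.

138233346767143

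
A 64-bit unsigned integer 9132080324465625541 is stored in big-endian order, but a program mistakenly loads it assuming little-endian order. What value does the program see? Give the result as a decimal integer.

14233938714688142206

9132080324465625541 in 64-bit hexadecimal is 0x7EBBAAABD81B89C5.
Stored big-endian, the bytes at ascending addresses are 7E BB AA AB D8 1B 89 C5.
Read back as little-endian, the first byte is least significant, giving 0xC5891BD8ABAABB7E.
0xC5891BD8ABAABB7E = 14233938714688142206.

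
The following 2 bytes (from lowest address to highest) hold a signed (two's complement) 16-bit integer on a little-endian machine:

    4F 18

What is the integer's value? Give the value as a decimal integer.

6223

Little-endian stores the least-significant byte at the lowest address.
Reassemble most-significant byte first: 18 4F → 0x184F.
0x184F = 6223.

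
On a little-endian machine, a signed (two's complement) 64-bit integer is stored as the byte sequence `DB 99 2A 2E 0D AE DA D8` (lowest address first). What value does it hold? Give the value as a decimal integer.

-2820750844961842725

In little-endian order the low byte comes first in memory.
Reassemble most-significant byte first: D8 DA AE 0D 2E 2A 99 DB → 0xD8DAAE0D2E2A99DB.
Top bit is set, so as a signed 64-bit value this is 0xD8DAAE0D2E2A99DB − 2^64 = -2820750844961842725.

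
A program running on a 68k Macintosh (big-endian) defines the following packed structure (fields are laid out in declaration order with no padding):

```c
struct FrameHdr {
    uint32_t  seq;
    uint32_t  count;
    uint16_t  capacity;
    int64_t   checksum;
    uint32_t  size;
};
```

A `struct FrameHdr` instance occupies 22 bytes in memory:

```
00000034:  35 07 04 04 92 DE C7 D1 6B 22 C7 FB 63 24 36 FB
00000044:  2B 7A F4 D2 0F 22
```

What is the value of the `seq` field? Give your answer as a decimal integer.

889652228

`seq` is the first field, at byte offset 0, occupying 4 bytes.
Bytes at offsets 0..3: 35 07 04 04.
Big-endian stores the most-significant byte at the lowest address.
The bytes are already most-significant first: 0x35070404.
0x35070404 = 889652228.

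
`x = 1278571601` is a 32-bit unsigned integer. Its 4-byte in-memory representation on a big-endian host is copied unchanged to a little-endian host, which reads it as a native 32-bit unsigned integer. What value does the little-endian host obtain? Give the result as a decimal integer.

1278571601 in 32-bit hexadecimal is 0x4C357451.
Stored big-endian, the bytes at ascending addresses are 4C 35 74 51.
Read back as little-endian, the first byte is least significant, giving 0x5174354C.
0x5174354C = 1366570316.

1366570316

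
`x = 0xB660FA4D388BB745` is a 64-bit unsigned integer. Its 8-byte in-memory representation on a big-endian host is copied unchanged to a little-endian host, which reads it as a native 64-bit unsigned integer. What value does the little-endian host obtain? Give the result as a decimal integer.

5023636983297761462

Stored big-endian, the bytes at ascending addresses are B6 60 FA 4D 38 8B B7 45.
Read back as little-endian, the first byte is least significant, giving 0x45B78B384DFA60B6.
0x45B78B384DFA60B6 = 5023636983297761462.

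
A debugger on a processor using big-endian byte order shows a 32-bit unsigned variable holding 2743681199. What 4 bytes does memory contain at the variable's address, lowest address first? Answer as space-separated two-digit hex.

2743681199 in hexadecimal, padded to 32 bits, is 0xA38940AF.
Split into bytes (most-significant first): A3 89 40 AF.
Big-endian stores the most-significant byte at the lowest address.
So the memory order matches the most-significant-first order: A3 89 40 AF.

A3 89 40 AF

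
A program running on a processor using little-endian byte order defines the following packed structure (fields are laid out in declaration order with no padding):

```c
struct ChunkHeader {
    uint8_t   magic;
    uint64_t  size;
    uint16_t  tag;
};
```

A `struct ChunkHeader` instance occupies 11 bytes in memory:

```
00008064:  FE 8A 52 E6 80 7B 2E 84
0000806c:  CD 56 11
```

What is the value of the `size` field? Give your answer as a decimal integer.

14809012582679466634

`size` follows `magic` (1 byte), so it starts at byte offset 1 and occupies 8 bytes.
Bytes at offsets 1..8: 8A 52 E6 80 7B 2E 84 CD.
Little-endian: lowest address holds the least-significant byte.
Reassemble most-significant byte first: CD 84 2E 7B 80 E6 52 8A → 0xCD842E7B80E6528A.
0xCD842E7B80E6528A = 14809012582679466634.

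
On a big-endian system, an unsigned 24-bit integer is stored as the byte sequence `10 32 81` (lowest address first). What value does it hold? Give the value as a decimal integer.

1061505

Big-endian: lowest address holds the most-significant byte.
The bytes are already most-significant first: 0x103281.
0x103281 = 1061505.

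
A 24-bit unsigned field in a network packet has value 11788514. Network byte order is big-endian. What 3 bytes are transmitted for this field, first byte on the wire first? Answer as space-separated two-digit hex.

B3 E0 E2

11788514 in hexadecimal, padded to 24 bits, is 0xB3E0E2.
Split into bytes (most-significant first): B3 E0 E2.
Big-endian: lowest address holds the most-significant byte.
So the memory order matches the most-significant-first order: B3 E0 E2.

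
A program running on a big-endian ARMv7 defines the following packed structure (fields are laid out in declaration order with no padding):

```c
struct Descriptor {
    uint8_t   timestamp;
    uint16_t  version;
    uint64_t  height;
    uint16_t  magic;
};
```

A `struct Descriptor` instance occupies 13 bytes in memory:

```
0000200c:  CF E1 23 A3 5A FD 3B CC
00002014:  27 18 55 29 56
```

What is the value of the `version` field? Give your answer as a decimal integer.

57635

`version` follows `timestamp` (1 byte), so it starts at byte offset 1 and occupies 2 bytes.
Bytes at offsets 1..2: E1 23.
Big-endian: lowest address holds the most-significant byte.
The bytes are already most-significant first: 0xE123.
0xE123 = 57635.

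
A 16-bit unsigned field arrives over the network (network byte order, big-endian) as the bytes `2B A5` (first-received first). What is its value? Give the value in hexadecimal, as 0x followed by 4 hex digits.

0x2BA5

In big-endian order the high byte comes first in memory.
The bytes are already most-significant first: 0x2BA5.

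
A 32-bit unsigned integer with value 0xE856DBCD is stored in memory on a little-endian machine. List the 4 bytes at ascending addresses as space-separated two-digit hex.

Split into bytes (most-significant first): E8 56 DB CD.
Little-endian stores the least-significant byte at the lowest address.
So at ascending addresses the bytes are CD DB 56 E8.

CD DB 56 E8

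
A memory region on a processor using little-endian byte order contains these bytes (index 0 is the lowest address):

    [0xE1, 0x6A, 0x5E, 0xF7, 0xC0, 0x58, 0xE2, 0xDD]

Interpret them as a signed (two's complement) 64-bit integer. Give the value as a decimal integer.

-2458304860783744287

Little-endian: lowest address holds the least-significant byte.
Reassemble most-significant byte first: DD E2 58 C0 F7 5E 6A E1 → 0xDDE258C0F75E6AE1.
Top bit is set, so as a signed 64-bit value this is 0xDDE258C0F75E6AE1 − 2^64 = -2458304860783744287.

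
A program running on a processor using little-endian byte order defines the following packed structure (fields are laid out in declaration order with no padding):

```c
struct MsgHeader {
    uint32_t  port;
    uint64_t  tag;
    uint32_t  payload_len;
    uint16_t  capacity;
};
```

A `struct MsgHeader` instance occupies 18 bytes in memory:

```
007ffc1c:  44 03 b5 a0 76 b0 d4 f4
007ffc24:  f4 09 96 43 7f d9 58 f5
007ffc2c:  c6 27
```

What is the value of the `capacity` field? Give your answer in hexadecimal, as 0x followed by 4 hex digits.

`capacity` follows `port` (4 B), `tag` (8 B), `payload_len` (4 B), so it starts at offset 4 + 8 + 4 = 16 and occupies 2 bytes.
Bytes at offsets 16..17: C6 27.
Little-endian stores the least-significant byte at the lowest address.
Reassemble most-significant byte first: 27 C6 → 0x27C6.

0x27C6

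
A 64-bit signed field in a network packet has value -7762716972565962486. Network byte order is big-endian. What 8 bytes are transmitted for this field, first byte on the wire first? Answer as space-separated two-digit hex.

Two's complement of -7762716972565962486 in 64 bits: 7762716972565962486 = 0x6BBAB5F539B09EF6; invert → 0x94454A0AC64F6109; add 1 → 0x94454A0AC64F610A.
Split into bytes (most-significant first): 94 45 4A 0A C6 4F 61 0A.
Big-endian: lowest address holds the most-significant byte.
So the memory order matches the most-significant-first order: 94 45 4A 0A C6 4F 61 0A.

94 45 4A 0A C6 4F 61 0A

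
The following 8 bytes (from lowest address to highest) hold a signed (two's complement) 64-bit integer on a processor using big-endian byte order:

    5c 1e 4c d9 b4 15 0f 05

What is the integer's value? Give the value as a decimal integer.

Big-endian stores the most-significant byte at the lowest address.
The bytes are already most-significant first: 0x5C1E4CD9B4150F05.
0x5C1E4CD9B4150F05 = 6637827398703582981.

6637827398703582981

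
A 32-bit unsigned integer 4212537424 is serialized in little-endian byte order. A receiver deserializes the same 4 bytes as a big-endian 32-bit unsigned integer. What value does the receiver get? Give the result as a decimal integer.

1345853179

4212537424 in 32-bit hexadecimal is 0xFB163850.
Stored little-endian, the bytes at ascending addresses are 50 38 16 FB.
Read back as big-endian, the last byte is least significant, giving 0x503816FB.
0x503816FB = 1345853179.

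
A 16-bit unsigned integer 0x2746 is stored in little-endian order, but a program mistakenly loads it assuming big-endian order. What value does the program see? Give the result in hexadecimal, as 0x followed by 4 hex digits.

0x4627

Stored little-endian, the bytes at ascending addresses are 46 27.
Read back as big-endian, the last byte is least significant, giving 0x4627.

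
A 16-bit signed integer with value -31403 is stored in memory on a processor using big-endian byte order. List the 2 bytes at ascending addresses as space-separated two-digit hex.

85 55

Two's complement of -31403 in 16 bits: 31403 = 0x7AAB; invert → 0x8554; add 1 → 0x8555.
Split into bytes (most-significant first): 85 55.
In big-endian order the high byte comes first in memory.
So the memory order matches the most-significant-first order: 85 55.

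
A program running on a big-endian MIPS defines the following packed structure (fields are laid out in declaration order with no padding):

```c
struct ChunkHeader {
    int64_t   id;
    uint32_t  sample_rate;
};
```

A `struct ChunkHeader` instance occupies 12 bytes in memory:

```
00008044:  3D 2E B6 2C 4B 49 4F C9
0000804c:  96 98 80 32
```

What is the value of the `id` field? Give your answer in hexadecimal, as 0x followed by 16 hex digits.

0x3D2EB62C4B494FC9

`id` is the first field, at byte offset 0, occupying 8 bytes.
Bytes at offsets 0..7: 3D 2E B6 2C 4B 49 4F C9.
Big-endian: lowest address holds the most-significant byte.
The bytes are already most-significant first: 0x3D2EB62C4B494FC9.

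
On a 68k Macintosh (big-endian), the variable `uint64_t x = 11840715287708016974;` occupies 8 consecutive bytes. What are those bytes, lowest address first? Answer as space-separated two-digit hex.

A4 52 AB D1 C2 5F A1 4E

11840715287708016974 in hexadecimal, padded to 64 bits, is 0xA452ABD1C25FA14E.
Split into bytes (most-significant first): A4 52 AB D1 C2 5F A1 4E.
Big-endian stores the most-significant byte at the lowest address.
So the memory order matches the most-significant-first order: A4 52 AB D1 C2 5F A1 4E.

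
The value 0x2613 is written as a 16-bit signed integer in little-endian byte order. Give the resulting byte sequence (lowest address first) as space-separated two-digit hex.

13 26

Split into bytes (most-significant first): 26 13.
In little-endian order the low byte comes first in memory.
So at ascending addresses the bytes are 13 26.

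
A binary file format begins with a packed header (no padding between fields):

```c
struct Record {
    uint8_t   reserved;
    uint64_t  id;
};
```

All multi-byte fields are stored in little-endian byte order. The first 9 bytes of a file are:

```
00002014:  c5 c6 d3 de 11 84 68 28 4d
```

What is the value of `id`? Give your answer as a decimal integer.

`id` follows `reserved` (1 byte), so it starts at byte offset 1 and occupies 8 bytes.
Bytes at offsets 1..8: C6 D3 DE 11 84 68 28 4D.
Little-endian: lowest address holds the least-significant byte.
Reassemble most-significant byte first: 4D 28 68 84 11 DE D3 C6 → 0x4D28688411DED3C6.
0x4D28688411DED3C6 = 5559808656433664966.

5559808656433664966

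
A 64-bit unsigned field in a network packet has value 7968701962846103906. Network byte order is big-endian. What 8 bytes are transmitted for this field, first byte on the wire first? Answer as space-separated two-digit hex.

7968701962846103906 in hexadecimal, padded to 64 bits, is 0x6E96843718666962.
Split into bytes (most-significant first): 6E 96 84 37 18 66 69 62.
In big-endian order the high byte comes first in memory.
So the memory order matches the most-significant-first order: 6E 96 84 37 18 66 69 62.

6E 96 84 37 18 66 69 62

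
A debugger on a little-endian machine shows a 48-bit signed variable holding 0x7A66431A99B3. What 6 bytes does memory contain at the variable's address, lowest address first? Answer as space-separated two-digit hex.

B3 99 1A 43 66 7A

Split into bytes (most-significant first): 7A 66 43 1A 99 B3.
Little-endian stores the least-significant byte at the lowest address.
So at ascending addresses the bytes are B3 99 1A 43 66 7A.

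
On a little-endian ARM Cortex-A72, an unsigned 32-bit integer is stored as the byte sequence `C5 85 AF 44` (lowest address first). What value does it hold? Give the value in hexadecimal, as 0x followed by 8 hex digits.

In little-endian order the low byte comes first in memory.
Reassemble most-significant byte first: 44 AF 85 C5 → 0x44AF85C5.

0x44AF85C5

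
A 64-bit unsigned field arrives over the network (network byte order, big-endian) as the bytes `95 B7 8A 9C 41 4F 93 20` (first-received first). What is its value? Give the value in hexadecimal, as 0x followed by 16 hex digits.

0x95B78A9C414F9320

In big-endian order the high byte comes first in memory.
The bytes are already most-significant first: 0x95B78A9C414F9320.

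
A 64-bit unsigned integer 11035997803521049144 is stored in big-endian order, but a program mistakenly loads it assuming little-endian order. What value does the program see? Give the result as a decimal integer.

11035997803521049144 in 64-bit hexadecimal is 0x9927BD87F4DD0238.
Stored big-endian, the bytes at ascending addresses are 99 27 BD 87 F4 DD 02 38.
Read back as little-endian, the first byte is least significant, giving 0x3802DDF487BD2799.
0x3802DDF487BD2799 = 4036032258396465049.

4036032258396465049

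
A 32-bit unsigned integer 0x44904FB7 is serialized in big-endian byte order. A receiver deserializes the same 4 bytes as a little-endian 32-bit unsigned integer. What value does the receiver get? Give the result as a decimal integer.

3075444804

Stored big-endian, the bytes at ascending addresses are 44 90 4F B7.
Read back as little-endian, the first byte is least significant, giving 0xB74F9044.
0xB74F9044 = 3075444804.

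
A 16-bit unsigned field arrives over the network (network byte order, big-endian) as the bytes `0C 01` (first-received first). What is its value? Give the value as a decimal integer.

3073

In big-endian order the high byte comes first in memory.
The bytes are already most-significant first: 0x0C01.
0x0C01 = 3073.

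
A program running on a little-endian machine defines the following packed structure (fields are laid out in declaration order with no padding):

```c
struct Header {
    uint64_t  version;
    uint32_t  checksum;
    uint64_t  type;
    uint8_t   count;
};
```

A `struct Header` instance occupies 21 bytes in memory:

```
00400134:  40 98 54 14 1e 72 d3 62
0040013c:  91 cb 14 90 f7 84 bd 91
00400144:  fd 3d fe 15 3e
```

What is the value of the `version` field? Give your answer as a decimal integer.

`version` is the first field, at byte offset 0, occupying 8 bytes.
Bytes at offsets 0..7: 40 98 54 14 1E 72 D3 62.
Little-endian stores the least-significant byte at the lowest address.
Reassemble most-significant byte first: 62 D3 72 1E 14 54 98 40 → 0x62D3721E14549840.
0x62D3721E14549840 = 7121160909318559808.

7121160909318559808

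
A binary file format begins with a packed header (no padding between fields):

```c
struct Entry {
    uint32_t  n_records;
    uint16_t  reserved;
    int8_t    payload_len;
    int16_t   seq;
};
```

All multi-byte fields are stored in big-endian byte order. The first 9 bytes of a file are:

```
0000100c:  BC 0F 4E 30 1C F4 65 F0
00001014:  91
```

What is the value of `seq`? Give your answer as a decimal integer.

-3951

`seq` follows `n_records` (4 B), `reserved` (2 B), `payload_len` (1 B), so it starts at offset 4 + 2 + 1 = 7 and occupies 2 bytes.
Bytes at offsets 7..8: F0 91.
In big-endian order the high byte comes first in memory.
The bytes are already most-significant first: 0xF091.
Top bit is set, so as a signed 16-bit value this is 0xF091 − 2^16 = -3951.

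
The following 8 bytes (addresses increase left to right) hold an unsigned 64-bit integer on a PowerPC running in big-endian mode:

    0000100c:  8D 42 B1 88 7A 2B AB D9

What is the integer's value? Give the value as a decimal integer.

In big-endian order the high byte comes first in memory.
The bytes are already most-significant first: 0x8D42B1887A2BABD9.
0x8D42B1887A2BABD9 = 10178893307534093273.

10178893307534093273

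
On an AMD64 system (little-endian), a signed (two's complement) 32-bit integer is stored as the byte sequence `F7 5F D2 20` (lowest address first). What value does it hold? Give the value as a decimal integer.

Little-endian stores the least-significant byte at the lowest address.
Reassemble most-significant byte first: 20 D2 5F F7 → 0x20D25FF7.
0x20D25FF7 = 550658039.

550658039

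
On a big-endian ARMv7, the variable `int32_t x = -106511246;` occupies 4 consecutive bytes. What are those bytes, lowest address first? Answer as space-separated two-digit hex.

Two's complement of -106511246 in 32 bits: 106511246 = 0x06593B8E; invert → 0xF9A6C471; add 1 → 0xF9A6C472.
Split into bytes (most-significant first): F9 A6 C4 72.
Big-endian: lowest address holds the most-significant byte.
So the memory order matches the most-significant-first order: F9 A6 C4 72.

F9 A6 C4 72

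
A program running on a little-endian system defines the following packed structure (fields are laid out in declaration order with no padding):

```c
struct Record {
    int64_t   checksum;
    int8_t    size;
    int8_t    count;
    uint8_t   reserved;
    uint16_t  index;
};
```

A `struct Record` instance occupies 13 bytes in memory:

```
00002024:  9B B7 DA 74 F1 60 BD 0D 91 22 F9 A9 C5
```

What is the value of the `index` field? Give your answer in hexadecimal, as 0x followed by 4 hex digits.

`index` follows `checksum` (8 B), `size` (1 B), `count` (1 B), `reserved` (1 B), so it starts at offset 8 + 1 + 1 + 1 = 11 and occupies 2 bytes.
Bytes at offsets 11..12: A9 C5.
Little-endian stores the least-significant byte at the lowest address.
Reassemble most-significant byte first: C5 A9 → 0xC5A9.

0xC5A9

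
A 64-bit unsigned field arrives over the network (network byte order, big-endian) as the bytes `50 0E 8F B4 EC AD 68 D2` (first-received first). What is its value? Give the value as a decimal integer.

Big-endian stores the most-significant byte at the lowest address.
The bytes are already most-significant first: 0x500E8FB4ECAD68D2.
0x500E8FB4ECAD68D2 = 5768706179935856850.

5768706179935856850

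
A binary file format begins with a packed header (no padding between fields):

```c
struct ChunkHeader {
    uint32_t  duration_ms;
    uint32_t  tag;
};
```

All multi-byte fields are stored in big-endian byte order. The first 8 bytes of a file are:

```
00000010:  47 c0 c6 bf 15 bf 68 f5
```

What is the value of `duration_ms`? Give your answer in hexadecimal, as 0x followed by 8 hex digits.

0x47C0C6BF

`duration_ms` is the first field, at byte offset 0, occupying 4 bytes.
Bytes at offsets 0..3: 47 C0 C6 BF.
Big-endian: lowest address holds the most-significant byte.
The bytes are already most-significant first: 0x47C0C6BF.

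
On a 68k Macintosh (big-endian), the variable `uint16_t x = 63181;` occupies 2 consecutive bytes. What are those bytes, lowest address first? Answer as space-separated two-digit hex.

F6 CD

63181 in hexadecimal, padded to 16 bits, is 0xF6CD.
Split into bytes (most-significant first): F6 CD.
Big-endian stores the most-significant byte at the lowest address.
So the memory order matches the most-significant-first order: F6 CD.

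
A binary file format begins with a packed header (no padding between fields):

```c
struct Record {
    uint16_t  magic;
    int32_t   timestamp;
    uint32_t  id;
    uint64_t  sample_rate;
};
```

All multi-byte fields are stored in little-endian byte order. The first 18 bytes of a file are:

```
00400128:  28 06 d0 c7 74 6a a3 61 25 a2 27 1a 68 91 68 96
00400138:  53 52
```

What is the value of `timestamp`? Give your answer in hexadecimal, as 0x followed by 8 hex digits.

0x6A74C7D0

`timestamp` follows `magic` (2 bytes), so it starts at byte offset 2 and occupies 4 bytes.
Bytes at offsets 2..5: D0 C7 74 6A.
In little-endian order the low byte comes first in memory.
Reassemble most-significant byte first: 6A 74 C7 D0 → 0x6A74C7D0.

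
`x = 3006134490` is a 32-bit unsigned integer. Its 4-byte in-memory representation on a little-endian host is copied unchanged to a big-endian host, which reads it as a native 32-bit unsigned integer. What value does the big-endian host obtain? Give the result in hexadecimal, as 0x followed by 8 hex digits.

0xDAF82DB3

3006134490 in 32-bit hexadecimal is 0xB32DF8DA.
Stored little-endian, the bytes at ascending addresses are DA F8 2D B3.
Read back as big-endian, the last byte is least significant, giving 0xDAF82DB3.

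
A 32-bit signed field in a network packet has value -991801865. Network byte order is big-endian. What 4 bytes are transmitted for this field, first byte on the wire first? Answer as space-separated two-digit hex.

C4 E2 4D F7

Two's complement of -991801865 in 32 bits: 991801865 = 0x3B1DB209; invert → 0xC4E24DF6; add 1 → 0xC4E24DF7.
Split into bytes (most-significant first): C4 E2 4D F7.
Big-endian stores the most-significant byte at the lowest address.
So the memory order matches the most-significant-first order: C4 E2 4D F7.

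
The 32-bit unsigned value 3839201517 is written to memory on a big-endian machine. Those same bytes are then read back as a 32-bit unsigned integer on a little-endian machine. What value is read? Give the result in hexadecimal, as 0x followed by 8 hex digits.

0xED90D5E4

3839201517 in 32-bit hexadecimal is 0xE4D590ED.
Stored big-endian, the bytes at ascending addresses are E4 D5 90 ED.
Read back as little-endian, the first byte is least significant, giving 0xED90D5E4.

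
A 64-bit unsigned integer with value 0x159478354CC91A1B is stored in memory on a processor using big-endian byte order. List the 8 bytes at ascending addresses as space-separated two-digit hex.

15 94 78 35 4C C9 1A 1B

Split into bytes (most-significant first): 15 94 78 35 4C C9 1A 1B.
In big-endian order the high byte comes first in memory.
So the memory order matches the most-significant-first order: 15 94 78 35 4C C9 1A 1B.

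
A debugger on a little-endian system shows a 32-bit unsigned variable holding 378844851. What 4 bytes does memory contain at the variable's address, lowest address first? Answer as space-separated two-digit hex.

378844851 in hexadecimal, padded to 32 bits, is 0x1694B6B3.
Split into bytes (most-significant first): 16 94 B6 B3.
Little-endian: lowest address holds the least-significant byte.
So at ascending addresses the bytes are B3 B6 94 16.

B3 B6 94 16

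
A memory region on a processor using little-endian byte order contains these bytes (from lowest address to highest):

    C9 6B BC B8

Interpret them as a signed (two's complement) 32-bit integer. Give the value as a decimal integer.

-1195611191

In little-endian order the low byte comes first in memory.
Reassemble most-significant byte first: B8 BC 6B C9 → 0xB8BC6BC9.
Top bit is set, so as a signed 32-bit value this is 0xB8BC6BC9 − 2^32 = -1195611191.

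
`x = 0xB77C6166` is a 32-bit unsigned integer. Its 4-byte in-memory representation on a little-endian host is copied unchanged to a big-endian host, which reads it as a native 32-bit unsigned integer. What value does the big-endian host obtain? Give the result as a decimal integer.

1717664951

Stored little-endian, the bytes at ascending addresses are 66 61 7C B7.
Read back as big-endian, the last byte is least significant, giving 0x66617CB7.
0x66617CB7 = 1717664951.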